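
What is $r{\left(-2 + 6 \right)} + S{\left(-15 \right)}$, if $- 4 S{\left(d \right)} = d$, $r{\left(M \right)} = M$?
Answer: $\frac{31}{4} \approx 7.75$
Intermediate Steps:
$S{\left(d \right)} = - \frac{d}{4}$
$r{\left(-2 + 6 \right)} + S{\left(-15 \right)} = \left(-2 + 6\right) - - \frac{15}{4} = 4 + \frac{15}{4} = \frac{31}{4}$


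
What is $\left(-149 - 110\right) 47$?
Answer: $-12173$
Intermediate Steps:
$\left(-149 - 110\right) 47 = \left(-259\right) 47 = -12173$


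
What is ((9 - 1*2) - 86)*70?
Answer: -5530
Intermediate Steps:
((9 - 1*2) - 86)*70 = ((9 - 2) - 86)*70 = (7 - 86)*70 = -79*70 = -5530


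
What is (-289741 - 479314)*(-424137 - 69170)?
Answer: 379380214885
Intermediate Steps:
(-289741 - 479314)*(-424137 - 69170) = -769055*(-493307) = 379380214885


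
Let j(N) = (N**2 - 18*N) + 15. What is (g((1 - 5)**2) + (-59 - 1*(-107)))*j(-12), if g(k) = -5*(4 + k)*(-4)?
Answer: 168000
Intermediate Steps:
j(N) = 15 + N**2 - 18*N
g(k) = 80 + 20*k (g(k) = -5*(-16 - 4*k) = 80 + 20*k)
(g((1 - 5)**2) + (-59 - 1*(-107)))*j(-12) = ((80 + 20*(1 - 5)**2) + (-59 - 1*(-107)))*(15 + (-12)**2 - 18*(-12)) = ((80 + 20*(-4)**2) + (-59 + 107))*(15 + 144 + 216) = ((80 + 20*16) + 48)*375 = ((80 + 320) + 48)*375 = (400 + 48)*375 = 448*375 = 168000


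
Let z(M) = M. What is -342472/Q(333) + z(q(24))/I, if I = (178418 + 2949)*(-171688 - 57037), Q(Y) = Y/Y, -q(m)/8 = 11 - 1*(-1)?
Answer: -14206823194509304/41483167075 ≈ -3.4247e+5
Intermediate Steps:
q(m) = -96 (q(m) = -8*(11 - 1*(-1)) = -8*(11 + 1) = -8*12 = -96)
Q(Y) = 1
I = -41483167075 (I = 181367*(-228725) = -41483167075)
-342472/Q(333) + z(q(24))/I = -342472/1 - 96/(-41483167075) = -342472*1 - 96*(-1/41483167075) = -342472 + 96/41483167075 = -14206823194509304/41483167075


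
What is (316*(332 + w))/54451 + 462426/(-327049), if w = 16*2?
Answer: 12438926050/17808145099 ≈ 0.69850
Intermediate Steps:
w = 32
(316*(332 + w))/54451 + 462426/(-327049) = (316*(332 + 32))/54451 + 462426/(-327049) = (316*364)*(1/54451) + 462426*(-1/327049) = 115024*(1/54451) - 462426/327049 = 115024/54451 - 462426/327049 = 12438926050/17808145099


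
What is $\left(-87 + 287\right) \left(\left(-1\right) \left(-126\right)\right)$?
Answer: $25200$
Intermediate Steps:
$\left(-87 + 287\right) \left(\left(-1\right) \left(-126\right)\right) = 200 \cdot 126 = 25200$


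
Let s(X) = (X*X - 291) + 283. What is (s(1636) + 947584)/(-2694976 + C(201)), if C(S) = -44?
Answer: -302006/224585 ≈ -1.3447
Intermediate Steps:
s(X) = -8 + X² (s(X) = (X² - 291) + 283 = (-291 + X²) + 283 = -8 + X²)
(s(1636) + 947584)/(-2694976 + C(201)) = ((-8 + 1636²) + 947584)/(-2694976 - 44) = ((-8 + 2676496) + 947584)/(-2695020) = (2676488 + 947584)*(-1/2695020) = 3624072*(-1/2695020) = -302006/224585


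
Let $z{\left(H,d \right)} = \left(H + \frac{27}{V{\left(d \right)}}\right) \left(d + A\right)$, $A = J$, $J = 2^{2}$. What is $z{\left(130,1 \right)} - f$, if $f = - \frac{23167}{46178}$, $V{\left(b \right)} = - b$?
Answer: $\frac{23804837}{46178} \approx 515.5$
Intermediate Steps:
$J = 4$
$A = 4$
$z{\left(H,d \right)} = \left(4 + d\right) \left(H - \frac{27}{d}\right)$ ($z{\left(H,d \right)} = \left(H + \frac{27}{\left(-1\right) d}\right) \left(d + 4\right) = \left(H + 27 \left(- \frac{1}{d}\right)\right) \left(4 + d\right) = \left(H - \frac{27}{d}\right) \left(4 + d\right) = \left(4 + d\right) \left(H - \frac{27}{d}\right)$)
$f = - \frac{23167}{46178}$ ($f = \left(-23167\right) \frac{1}{46178} = - \frac{23167}{46178} \approx -0.50169$)
$z{\left(130,1 \right)} - f = \left(-27 - \frac{108}{1} + 4 \cdot 130 + 130 \cdot 1\right) - - \frac{23167}{46178} = \left(-27 - 108 + 520 + 130\right) + \frac{23167}{46178} = 515 + \frac{23167}{46178} = \frac{23804837}{46178}$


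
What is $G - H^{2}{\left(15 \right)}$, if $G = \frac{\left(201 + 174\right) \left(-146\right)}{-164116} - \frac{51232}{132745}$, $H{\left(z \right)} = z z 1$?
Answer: $- \frac{551448023857331}{10892789210} \approx -50625.0$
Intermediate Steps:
$H{\left(z \right)} = z^{2}$ ($H{\left(z \right)} = z^{2} \cdot 1 = z^{2}$)
$G = - \frac{570101081}{10892789210}$ ($G = 375 \left(-146\right) \left(- \frac{1}{164116}\right) - \frac{51232}{132745} = \left(-54750\right) \left(- \frac{1}{164116}\right) - \frac{51232}{132745} = \frac{27375}{82058} - \frac{51232}{132745} = - \frac{570101081}{10892789210} \approx -0.052337$)
$G - H^{2}{\left(15 \right)} = - \frac{570101081}{10892789210} - \left(15^{2}\right)^{2} = - \frac{570101081}{10892789210} - 225^{2} = - \frac{570101081}{10892789210} - 50625 = - \frac{551448023857331}{10892789210}$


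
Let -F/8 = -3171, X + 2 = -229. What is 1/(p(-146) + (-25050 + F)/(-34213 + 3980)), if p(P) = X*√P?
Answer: -1602349/1186828736603193 + 70380640253*I*√146/2373657473206386 ≈ -1.3501e-9 + 0.00035827*I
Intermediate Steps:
X = -231 (X = -2 - 229 = -231)
F = 25368 (F = -8*(-3171) = 25368)
p(P) = -231*√P
1/(p(-146) + (-25050 + F)/(-34213 + 3980)) = 1/(-231*I*√146 + (-25050 + 25368)/(-34213 + 3980)) = 1/(-231*I*√146 + 318/(-30233)) = 1/(-231*I*√146 + 318*(-1/30233)) = 1/(-231*I*√146 - 318/30233) = 1/(-318/30233 - 231*I*√146)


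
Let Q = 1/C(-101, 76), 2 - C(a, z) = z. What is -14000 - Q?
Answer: -1035999/74 ≈ -14000.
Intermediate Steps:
C(a, z) = 2 - z
Q = -1/74 (Q = 1/(2 - 1*76) = 1/(2 - 76) = 1/(-74) = -1/74 ≈ -0.013514)
-14000 - Q = -14000 - 1*(-1/74) = -14000 + 1/74 = -1035999/74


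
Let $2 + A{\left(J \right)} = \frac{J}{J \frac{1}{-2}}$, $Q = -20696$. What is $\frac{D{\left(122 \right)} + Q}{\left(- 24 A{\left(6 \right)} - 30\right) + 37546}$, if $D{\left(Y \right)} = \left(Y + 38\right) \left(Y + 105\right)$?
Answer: $\frac{3906}{9403} \approx 0.4154$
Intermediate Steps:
$D{\left(Y \right)} = \left(38 + Y\right) \left(105 + Y\right)$
$A{\left(J \right)} = -4$ ($A{\left(J \right)} = -2 + \frac{J}{J \frac{1}{-2}} = -2 + \frac{J}{J \left(- \frac{1}{2}\right)} = -2 + \frac{J}{\left(- \frac{1}{2}\right) J} = -2 + J \left(- \frac{2}{J}\right) = -2 - 2 = -4$)
$\frac{D{\left(122 \right)} + Q}{\left(- 24 A{\left(6 \right)} - 30\right) + 37546} = \frac{\left(3990 + 122^{2} + 143 \cdot 122\right) - 20696}{\left(\left(-24\right) \left(-4\right) - 30\right) + 37546} = \frac{\left(3990 + 14884 + 17446\right) - 20696}{\left(96 - 30\right) + 37546} = \frac{36320 - 20696}{66 + 37546} = \frac{15624}{37612} = 15624 \cdot \frac{1}{37612} = \frac{3906}{9403}$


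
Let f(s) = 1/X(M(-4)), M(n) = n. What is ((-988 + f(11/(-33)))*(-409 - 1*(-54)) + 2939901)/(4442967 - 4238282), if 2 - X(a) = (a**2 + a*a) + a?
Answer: 85557021/5321810 ≈ 16.077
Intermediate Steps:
X(a) = 2 - a - 2*a**2 (X(a) = 2 - ((a**2 + a*a) + a) = 2 - ((a**2 + a**2) + a) = 2 - (2*a**2 + a) = 2 - (a + 2*a**2) = 2 + (-a - 2*a**2) = 2 - a - 2*a**2)
f(s) = -1/26 (f(s) = 1/(2 - 1*(-4) - 2*(-4)**2) = 1/(2 + 4 - 2*16) = 1/(2 + 4 - 32) = 1/(-26) = -1/26)
((-988 + f(11/(-33)))*(-409 - 1*(-54)) + 2939901)/(4442967 - 4238282) = ((-988 - 1/26)*(-409 - 1*(-54)) + 2939901)/(4442967 - 4238282) = (-25689*(-409 + 54)/26 + 2939901)/204685 = (-25689/26*(-355) + 2939901)*(1/204685) = (9119595/26 + 2939901)*(1/204685) = (85557021/26)*(1/204685) = 85557021/5321810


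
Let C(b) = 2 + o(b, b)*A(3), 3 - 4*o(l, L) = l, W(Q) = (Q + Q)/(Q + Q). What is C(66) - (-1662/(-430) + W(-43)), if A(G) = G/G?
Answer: -16009/860 ≈ -18.615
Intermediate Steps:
A(G) = 1
W(Q) = 1 (W(Q) = (2*Q)/((2*Q)) = (2*Q)*(1/(2*Q)) = 1)
o(l, L) = 3/4 - l/4
C(b) = 11/4 - b/4 (C(b) = 2 + (3/4 - b/4)*1 = 2 + (3/4 - b/4) = 11/4 - b/4)
C(66) - (-1662/(-430) + W(-43)) = (11/4 - 1/4*66) - (-1662/(-430) + 1) = (11/4 - 33/2) - (-1662*(-1/430) + 1) = -55/4 - (831/215 + 1) = -55/4 - 1*1046/215 = -55/4 - 1046/215 = -16009/860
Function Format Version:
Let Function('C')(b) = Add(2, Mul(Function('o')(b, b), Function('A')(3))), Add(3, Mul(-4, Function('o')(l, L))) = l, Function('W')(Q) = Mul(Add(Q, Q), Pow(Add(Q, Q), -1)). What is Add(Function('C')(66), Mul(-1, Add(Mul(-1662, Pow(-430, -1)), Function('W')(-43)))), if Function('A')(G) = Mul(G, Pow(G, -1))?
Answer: Rational(-16009, 860) ≈ -18.615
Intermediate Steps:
Function('A')(G) = 1
Function('W')(Q) = 1 (Function('W')(Q) = Mul(Mul(2, Q), Pow(Mul(2, Q), -1)) = Mul(Mul(2, Q), Mul(Rational(1, 2), Pow(Q, -1))) = 1)
Function('o')(l, L) = Add(Rational(3, 4), Mul(Rational(-1, 4), l))
Function('C')(b) = Add(Rational(11, 4), Mul(Rational(-1, 4), b)) (Function('C')(b) = Add(2, Mul(Add(Rational(3, 4), Mul(Rational(-1, 4), b)), 1)) = Add(2, Add(Rational(3, 4), Mul(Rational(-1, 4), b))) = Add(Rational(11, 4), Mul(Rational(-1, 4), b)))
Add(Function('C')(66), Mul(-1, Add(Mul(-1662, Pow(-430, -1)), Function('W')(-43)))) = Add(Add(Rational(11, 4), Mul(Rational(-1, 4), 66)), Mul(-1, Add(Mul(-1662, Pow(-430, -1)), 1))) = Add(Add(Rational(11, 4), Rational(-33, 2)), Mul(-1, Add(Mul(-1662, Rational(-1, 430)), 1))) = Add(Rational(-55, 4), Mul(-1, Add(Rational(831, 215), 1))) = Add(Rational(-55, 4), Mul(-1, Rational(1046, 215))) = Add(Rational(-55, 4), Rational(-1046, 215)) = Rational(-16009, 860)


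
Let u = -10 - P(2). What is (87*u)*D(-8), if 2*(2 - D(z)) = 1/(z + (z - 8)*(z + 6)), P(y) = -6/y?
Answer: -19285/16 ≈ -1205.3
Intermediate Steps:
D(z) = 2 - 1/(2*(z + (-8 + z)*(6 + z))) (D(z) = 2 - 1/(2*(z + (z - 8)*(z + 6))) = 2 - 1/(2*(z + (-8 + z)*(6 + z))))
u = -7 (u = -10 - (-6)/2 = -10 - 1*(-3) = -10 + 3 = -7)
(87*u)*D(-8) = (87*(-7))*((193/2 - 2*(-8)**2 + 2*(-8))/(48 - 8 - 1*(-8)**2)) = -609*(193/2 - 2*64 - 16)/(48 - 8 - 1*64) = -609*(193/2 - 128 - 16)/(48 - 8 - 64) = -609*(-95)/((-24)*2) = -(-203)*(-95)/(8*2) = -609*95/48 = -19285/16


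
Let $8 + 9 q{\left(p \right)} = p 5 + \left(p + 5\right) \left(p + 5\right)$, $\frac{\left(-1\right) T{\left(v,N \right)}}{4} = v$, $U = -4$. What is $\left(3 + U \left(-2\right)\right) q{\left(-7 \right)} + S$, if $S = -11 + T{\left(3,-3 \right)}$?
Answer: $- \frac{212}{3} \approx -70.667$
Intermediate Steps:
$T{\left(v,N \right)} = - 4 v$
$S = -23$ ($S = -11 - 12 = -23$)
$q{\left(p \right)} = - \frac{8}{9} + \frac{\left(5 + p\right)^{2}}{9} + \frac{5 p}{9}$ ($q{\left(p \right)} = - \frac{8}{9} + \frac{p 5 + \left(p + 5\right) \left(p + 5\right)}{9} = - \frac{8}{9} + \frac{5 p + \left(5 + p\right) \left(5 + p\right)}{9} = - \frac{8}{9} + \frac{5 p + \left(5 + p\right)^{2}}{9} = - \frac{8}{9} + \frac{\left(5 + p\right)^{2} + 5 p}{9} = - \frac{8}{9} + \left(\frac{\left(5 + p\right)^{2}}{9} + \frac{5 p}{9}\right) = - \frac{8}{9} + \frac{\left(5 + p\right)^{2}}{9} + \frac{5 p}{9}$)
$\left(3 + U \left(-2\right)\right) q{\left(-7 \right)} + S = \left(3 - -8\right) \left(\frac{17}{9} + \frac{\left(-7\right)^{2}}{9} + \frac{5}{3} \left(-7\right)\right) - 23 = \left(3 + 8\right) \left(\frac{17}{9} + \frac{1}{9} \cdot 49 - \frac{35}{3}\right) - 23 = 11 \left(\frac{17}{9} + \frac{49}{9} - \frac{35}{3}\right) - 23 = 11 \left(- \frac{13}{3}\right) - 23 = - \frac{143}{3} - 23 = - \frac{212}{3}$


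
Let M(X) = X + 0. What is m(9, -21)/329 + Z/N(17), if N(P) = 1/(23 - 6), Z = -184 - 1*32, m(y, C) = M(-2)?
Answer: -1208090/329 ≈ -3672.0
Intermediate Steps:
M(X) = X
m(y, C) = -2
Z = -216 (Z = -184 - 32 = -216)
N(P) = 1/17
m(9, -21)/329 + Z/N(17) = -2/329 - 216/1/17 = -2*1/329 - 216*17 = -2/329 - 3672 = -1208090/329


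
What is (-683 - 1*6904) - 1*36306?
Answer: -43893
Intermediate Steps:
(-683 - 1*6904) - 1*36306 = (-683 - 6904) - 36306 = -7587 - 36306 = -43893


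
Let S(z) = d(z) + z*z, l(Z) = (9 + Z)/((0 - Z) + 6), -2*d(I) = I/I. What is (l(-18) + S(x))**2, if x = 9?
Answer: 410881/64 ≈ 6420.0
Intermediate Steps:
d(I) = -1/2 (d(I) = -I/(2*I) = -1/2*1 = -1/2)
l(Z) = (9 + Z)/(6 - Z) (l(Z) = (9 + Z)/(-Z + 6) = (9 + Z)/(6 - Z))
S(z) = -1/2 + z**2 (S(z) = -1/2 + z*z = -1/2 + z**2)
(l(-18) + S(x))**2 = ((-9 - 1*(-18))/(-6 - 18) + (-1/2 + 9**2))**2 = ((-9 + 18)/(-24) + (-1/2 + 81))**2 = (-1/24*9 + 161/2)**2 = (-3/8 + 161/2)**2 = (641/8)**2 = 410881/64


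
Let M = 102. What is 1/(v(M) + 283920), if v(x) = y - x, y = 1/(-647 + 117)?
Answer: 530/150423539 ≈ 3.5234e-6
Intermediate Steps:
y = -1/530 (y = 1/(-530) = -1/530 ≈ -0.0018868)
v(x) = -1/530 - x
1/(v(M) + 283920) = 1/((-1/530 - 1*102) + 283920) = 1/((-1/530 - 102) + 283920) = 1/(-54061/530 + 283920) = 1/(150423539/530) = 530/150423539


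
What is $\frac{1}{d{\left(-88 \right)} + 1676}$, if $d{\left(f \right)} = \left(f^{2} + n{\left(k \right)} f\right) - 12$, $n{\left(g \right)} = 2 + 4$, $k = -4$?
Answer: $\frac{1}{8880} \approx 0.00011261$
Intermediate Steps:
$n{\left(g \right)} = 6$
$d{\left(f \right)} = -12 + f^{2} + 6 f$ ($d{\left(f \right)} = \left(f^{2} + 6 f\right) - 12 = -12 + f^{2} + 6 f$)
$\frac{1}{d{\left(-88 \right)} + 1676} = \frac{1}{\left(-12 + \left(-88\right)^{2} + 6 \left(-88\right)\right) + 1676} = \frac{1}{\left(-12 + 7744 - 528\right) + 1676} = \frac{1}{7204 + 1676} = \frac{1}{8880}$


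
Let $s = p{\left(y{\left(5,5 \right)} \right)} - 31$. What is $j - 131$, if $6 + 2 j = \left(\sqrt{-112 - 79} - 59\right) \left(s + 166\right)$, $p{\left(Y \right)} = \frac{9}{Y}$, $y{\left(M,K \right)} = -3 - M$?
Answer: $- \frac{65333}{16} + \frac{1071 i \sqrt{191}}{16} \approx -4083.3 + 925.09 i$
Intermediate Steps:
$s = - \frac{257}{8}$ ($s = \frac{9}{-3 - 5} - 31 = \frac{9}{-8} - 31 = 9 \left(- \frac{1}{8}\right) - 31 = - \frac{9}{8} - 31 = - \frac{257}{8} \approx -32.125$)
$j = - \frac{63237}{16} + \frac{1071 i \sqrt{191}}{16}$ ($j = -3 + \frac{\left(\sqrt{-112 - 79} - 59\right) \left(- \frac{257}{8} + 166\right)}{2} = -3 + \frac{\left(\sqrt{-191} - 59\right) \frac{1071}{8}}{2} = -3 + \frac{\left(i \sqrt{191} - 59\right) \frac{1071}{8}}{2} = -3 + \frac{\left(-59 + i \sqrt{191}\right) \frac{1071}{8}}{2} = -3 + \frac{- \frac{63189}{8} + \frac{1071 i \sqrt{191}}{8}}{2} = -3 - \left(\frac{63189}{16} - \frac{1071 i \sqrt{191}}{16}\right) = - \frac{63237}{16} + \frac{1071 i \sqrt{191}}{16} \approx -3952.3 + 925.09 i$)
$j - 131 = \left(- \frac{63237}{16} + \frac{1071 i \sqrt{191}}{16}\right) - 131 = - \frac{65333}{16} + \frac{1071 i \sqrt{191}}{16}$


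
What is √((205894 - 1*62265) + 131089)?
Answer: √274718 ≈ 524.14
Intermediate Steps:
√((205894 - 1*62265) + 131089) = √((205894 - 62265) + 131089) = √(143629 + 131089) = √274718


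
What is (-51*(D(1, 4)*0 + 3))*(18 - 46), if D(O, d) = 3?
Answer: 4284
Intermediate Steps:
(-51*(D(1, 4)*0 + 3))*(18 - 46) = (-51*(3*0 + 3))*(18 - 46) = -51*(0 + 3)*(-28) = -51*3*(-28) = -153*(-28) = 4284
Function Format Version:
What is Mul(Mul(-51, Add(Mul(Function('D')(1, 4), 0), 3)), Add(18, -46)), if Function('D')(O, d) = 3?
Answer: 4284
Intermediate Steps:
Mul(Mul(-51, Add(Mul(Function('D')(1, 4), 0), 3)), Add(18, -46)) = Mul(Mul(-51, Add(Mul(3, 0), 3)), Add(18, -46)) = Mul(Mul(-51, Add(0, 3)), -28) = Mul(Mul(-51, 3), -28) = Mul(-153, -28) = 4284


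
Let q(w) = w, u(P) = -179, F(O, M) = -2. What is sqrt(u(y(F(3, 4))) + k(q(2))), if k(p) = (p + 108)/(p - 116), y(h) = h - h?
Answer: I*sqrt(584706)/57 ≈ 13.415*I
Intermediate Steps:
y(h) = 0
k(p) = (108 + p)/(-116 + p)
sqrt(u(y(F(3, 4))) + k(q(2))) = sqrt(-179 + (108 + 2)/(-116 + 2)) = sqrt(-179 + 110/(-114)) = sqrt(-179 - 1/114*110) = sqrt(-179 - 55/57) = sqrt(-10258/57) = I*sqrt(584706)/57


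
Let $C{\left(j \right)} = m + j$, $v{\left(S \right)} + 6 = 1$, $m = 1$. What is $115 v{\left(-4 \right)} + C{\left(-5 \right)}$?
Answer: $-579$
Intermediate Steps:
$v{\left(S \right)} = -5$ ($v{\left(S \right)} = -6 + 1 = -5$)
$C{\left(j \right)} = 1 + j$
$115 v{\left(-4 \right)} + C{\left(-5 \right)} = 115 \left(-5\right) + \left(1 - 5\right) = -575 - 4 = -579$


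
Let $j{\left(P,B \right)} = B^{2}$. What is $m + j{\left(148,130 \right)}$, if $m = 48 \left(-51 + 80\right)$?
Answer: $18292$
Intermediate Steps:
$m = 1392$ ($m = 48 \cdot 29 = 1392$)
$m + j{\left(148,130 \right)} = 1392 + 130^{2} = 1392 + 16900 = 18292$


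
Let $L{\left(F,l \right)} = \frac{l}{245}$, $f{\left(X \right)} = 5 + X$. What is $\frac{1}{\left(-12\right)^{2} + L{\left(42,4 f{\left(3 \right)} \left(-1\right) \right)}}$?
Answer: $\frac{245}{35248} \approx 0.0069508$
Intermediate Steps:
$L{\left(F,l \right)} = \frac{l}{245}$ ($L{\left(F,l \right)} = l \frac{1}{245} = \frac{l}{245}$)
$\frac{1}{\left(-12\right)^{2} + L{\left(42,4 f{\left(3 \right)} \left(-1\right) \right)}} = \frac{1}{\left(-12\right)^{2} + \frac{4 \left(5 + 3\right) \left(-1\right)}{245}} = \frac{1}{144 + \frac{4 \cdot 8 \left(-1\right)}{245}} = \frac{1}{144 + \frac{32 \left(-1\right)}{245}} = \frac{1}{144 + \frac{1}{245} \left(-32\right)} = \frac{1}{144 - \frac{32}{245}} = \frac{1}{\frac{35248}{245}} = \frac{245}{35248}$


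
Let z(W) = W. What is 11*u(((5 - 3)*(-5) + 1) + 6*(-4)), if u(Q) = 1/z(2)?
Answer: 11/2 ≈ 5.5000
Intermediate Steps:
u(Q) = ½ (u(Q) = 1/2 = ½)
11*u(((5 - 3)*(-5) + 1) + 6*(-4)) = 11*(½) = 11/2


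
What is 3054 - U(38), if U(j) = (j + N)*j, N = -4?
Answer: 1762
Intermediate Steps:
U(j) = j*(-4 + j) (U(j) = (j - 4)*j = (-4 + j)*j = j*(-4 + j))
3054 - U(38) = 3054 - 38*(-4 + 38) = 3054 - 38*34 = 3054 - 1*1292 = 3054 - 1292 = 1762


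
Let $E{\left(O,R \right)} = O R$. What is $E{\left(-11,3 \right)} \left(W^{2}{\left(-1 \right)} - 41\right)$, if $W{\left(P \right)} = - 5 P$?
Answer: $528$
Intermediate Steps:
$E{\left(-11,3 \right)} \left(W^{2}{\left(-1 \right)} - 41\right) = \left(-11\right) 3 \left(\left(\left(-5\right) \left(-1\right)\right)^{2} - 41\right) = - 33 \left(5^{2} - 41\right) = - 33 \left(25 - 41\right) = \left(-33\right) \left(-16\right) = 528$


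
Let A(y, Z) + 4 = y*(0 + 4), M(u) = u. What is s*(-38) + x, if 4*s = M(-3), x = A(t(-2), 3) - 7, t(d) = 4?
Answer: 67/2 ≈ 33.500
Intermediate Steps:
A(y, Z) = -4 + 4*y (A(y, Z) = -4 + y*(0 + 4) = -4 + y*4 = -4 + 4*y)
x = 5 (x = (-4 + 4*4) - 7 = (-4 + 16) - 7 = 12 - 7 = 5)
s = -3/4 (s = (1/4)*(-3) = -3/4 ≈ -0.75000)
s*(-38) + x = -3/4*(-38) + 5 = 57/2 + 5 = 67/2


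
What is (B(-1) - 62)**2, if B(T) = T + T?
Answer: 4096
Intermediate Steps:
B(T) = 2*T
(B(-1) - 62)**2 = (2*(-1) - 62)**2 = (-2 - 62)**2 = (-64)**2 = 4096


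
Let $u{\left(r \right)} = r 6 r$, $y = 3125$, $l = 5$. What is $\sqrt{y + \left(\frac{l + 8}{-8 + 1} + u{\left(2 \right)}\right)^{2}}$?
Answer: $\frac{5 \sqrt{7086}}{7} \approx 60.127$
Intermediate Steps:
$u{\left(r \right)} = 6 r^{2}$ ($u{\left(r \right)} = 6 r r = 6 r^{2}$)
$\sqrt{y + \left(\frac{l + 8}{-8 + 1} + u{\left(2 \right)}\right)^{2}} = \sqrt{3125 + \left(\frac{5 + 8}{-8 + 1} + 6 \cdot 2^{2}\right)^{2}} = \sqrt{3125 + \left(\frac{13}{-7} + 6 \cdot 4\right)^{2}} = \sqrt{3125 + \left(13 \left(- \frac{1}{7}\right) + 24\right)^{2}} = \sqrt{3125 + \left(- \frac{13}{7} + 24\right)^{2}} = \sqrt{3125 + \left(\frac{155}{7}\right)^{2}} = \sqrt{3125 + \frac{24025}{49}} = \sqrt{\frac{177150}{49}} = \frac{5 \sqrt{7086}}{7}$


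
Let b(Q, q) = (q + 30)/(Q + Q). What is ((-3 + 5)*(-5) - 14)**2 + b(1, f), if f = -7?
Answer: 1175/2 ≈ 587.50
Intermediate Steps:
b(Q, q) = (30 + q)/(2*Q) (b(Q, q) = (30 + q)/((2*Q)) = (30 + q)*(1/(2*Q)) = (30 + q)/(2*Q))
((-3 + 5)*(-5) - 14)**2 + b(1, f) = ((-3 + 5)*(-5) - 14)**2 + (1/2)*(30 - 7)/1 = (2*(-5) - 14)**2 + (1/2)*1*23 = (-10 - 14)**2 + 23/2 = (-24)**2 + 23/2 = 576 + 23/2 = 1175/2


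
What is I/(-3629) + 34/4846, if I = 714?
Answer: -1668329/8793067 ≈ -0.18973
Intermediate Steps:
I/(-3629) + 34/4846 = 714/(-3629) + 34/4846 = 714*(-1/3629) + 34*(1/4846) = -714/3629 + 17/2423 = -1668329/8793067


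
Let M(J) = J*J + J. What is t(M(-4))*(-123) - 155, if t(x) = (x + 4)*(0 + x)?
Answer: -23771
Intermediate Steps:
M(J) = J + J² (M(J) = J² + J = J + J²)
t(x) = x*(4 + x) (t(x) = (4 + x)*x = x*(4 + x))
t(M(-4))*(-123) - 155 = ((-4*(1 - 4))*(4 - 4*(1 - 4)))*(-123) - 155 = ((-4*(-3))*(4 - 4*(-3)))*(-123) - 155 = (12*(4 + 12))*(-123) - 155 = (12*16)*(-123) - 155 = 192*(-123) - 155 = -23616 - 155 = -23771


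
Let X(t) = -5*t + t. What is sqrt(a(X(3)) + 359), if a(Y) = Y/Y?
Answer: 6*sqrt(10) ≈ 18.974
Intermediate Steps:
X(t) = -4*t
a(Y) = 1
sqrt(a(X(3)) + 359) = sqrt(1 + 359) = sqrt(360) = 6*sqrt(10)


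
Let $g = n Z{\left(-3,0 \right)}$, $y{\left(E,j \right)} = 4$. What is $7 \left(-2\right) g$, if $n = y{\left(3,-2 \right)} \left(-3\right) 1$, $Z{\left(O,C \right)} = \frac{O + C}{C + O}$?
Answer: $168$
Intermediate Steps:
$Z{\left(O,C \right)} = 1$ ($Z{\left(O,C \right)} = \frac{C + O}{C + O} = 1$)
$n = -12$ ($n = 4 \left(-3\right) 1 = \left(-12\right) 1 = -12$)
$g = -12$ ($g = \left(-12\right) 1 = -12$)
$7 \left(-2\right) g = 7 \left(-2\right) \left(-12\right) = \left(-14\right) \left(-12\right) = 168$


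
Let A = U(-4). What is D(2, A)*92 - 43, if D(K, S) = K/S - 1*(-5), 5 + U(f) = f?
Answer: 3569/9 ≈ 396.56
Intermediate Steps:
U(f) = -5 + f
A = -9 (A = -5 - 4 = -9)
D(K, S) = 5 + K/S (D(K, S) = K/S + 5 = 5 + K/S)
D(2, A)*92 - 43 = (5 + 2/(-9))*92 - 43 = (5 + 2*(-⅑))*92 - 43 = (5 - 2/9)*92 - 43 = (43/9)*92 - 43 = 3956/9 - 43 = 3569/9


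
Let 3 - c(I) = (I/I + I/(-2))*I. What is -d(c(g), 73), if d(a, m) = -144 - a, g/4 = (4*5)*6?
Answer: 114867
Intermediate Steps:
g = 480 (g = 4*((4*5)*6) = 4*(20*6) = 4*120 = 480)
c(I) = 3 - I*(1 - I/2) (c(I) = 3 - (I/I + I/(-2))*I = 3 - (1 + I*(-½))*I = 3 - (1 - I/2)*I = 3 - I*(1 - I/2))
-d(c(g), 73) = -(-144 - (3 + (½)*480² - 1*480)) = -(-144 - (3 + (½)*230400 - 480)) = -(-144 - (3 + 115200 - 480)) = -(-144 - 1*114723) = -(-144 - 114723) = -1*(-114867) = 114867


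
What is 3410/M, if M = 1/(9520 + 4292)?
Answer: 47098920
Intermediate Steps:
M = 1/13812 ≈ 7.2401e-5
3410/M = 3410/(1/13812) = 3410*13812 = 47098920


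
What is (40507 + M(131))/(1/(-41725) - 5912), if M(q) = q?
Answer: -565206850/82226067 ≈ -6.8738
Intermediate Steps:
(40507 + M(131))/(1/(-41725) - 5912) = (40507 + 131)/(1/(-41725) - 5912) = 40638/(-1/41725 - 5912) = 40638/(-246678201/41725) = 40638*(-41725/246678201) = -565206850/82226067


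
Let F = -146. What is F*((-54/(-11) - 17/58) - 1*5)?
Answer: 17885/319 ≈ 56.066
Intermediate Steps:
F*((-54/(-11) - 17/58) - 1*5) = -146*((-54/(-11) - 17/58) - 1*5) = -146*((-54*(-1/11) - 17*1/58) - 5) = -146*((54/11 - 17/58) - 5) = -146*(2945/638 - 5) = -146*(-245/638) = 17885/319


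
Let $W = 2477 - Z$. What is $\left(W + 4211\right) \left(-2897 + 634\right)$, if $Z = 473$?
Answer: $-14064545$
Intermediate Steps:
$W = 2004$ ($W = 2477 - 473 = 2004$)
$\left(W + 4211\right) \left(-2897 + 634\right) = \left(2004 + 4211\right) \left(-2897 + 634\right) = 6215 \left(-2263\right) = -14064545$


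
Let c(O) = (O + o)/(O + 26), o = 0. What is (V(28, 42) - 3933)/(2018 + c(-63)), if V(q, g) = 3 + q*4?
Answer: -141266/74729 ≈ -1.8904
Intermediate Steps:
c(O) = O/(26 + O) (c(O) = (O + 0)/(O + 26) = O/(26 + O))
V(q, g) = 3 + 4*q
(V(28, 42) - 3933)/(2018 + c(-63)) = ((3 + 4*28) - 3933)/(2018 - 63/(26 - 63)) = ((3 + 112) - 3933)/(2018 - 63/(-37)) = (115 - 3933)/(2018 - 63*(-1/37)) = -3818/(2018 + 63/37) = -3818/74729/37 = -3818*37/74729 = -141266/74729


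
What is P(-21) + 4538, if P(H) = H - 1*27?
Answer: 4490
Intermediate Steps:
P(H) = -27 + H (P(H) = H - 27 = -27 + H)
P(-21) + 4538 = (-27 - 21) + 4538 = -48 + 4538 = 4490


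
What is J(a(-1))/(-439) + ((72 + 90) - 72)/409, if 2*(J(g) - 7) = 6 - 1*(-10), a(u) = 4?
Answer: 33375/179551 ≈ 0.18588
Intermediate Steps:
J(g) = 15 (J(g) = 7 + (6 - 1*(-10))/2 = 7 + (6 + 10)/2 = 7 + (½)*16 = 7 + 8 = 15)
J(a(-1))/(-439) + ((72 + 90) - 72)/409 = 15/(-439) + ((72 + 90) - 72)/409 = 15*(-1/439) + (162 - 72)*(1/409) = -15/439 + 90*(1/409) = -15/439 + 90/409 = 33375/179551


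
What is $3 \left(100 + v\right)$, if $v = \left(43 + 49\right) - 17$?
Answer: $525$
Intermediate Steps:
$v = 75$ ($v = 92 - 17 = 75$)
$3 \left(100 + v\right) = 3 \left(100 + 75\right) = 3 \cdot 175 = 525$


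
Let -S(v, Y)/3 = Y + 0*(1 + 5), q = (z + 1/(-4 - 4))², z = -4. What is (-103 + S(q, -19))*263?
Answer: -12098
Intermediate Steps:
q = 1089/64 (q = (-4 + 1/(-4 - 4))² = (-4 + 1/(-8))² = (-4 - ⅛)² = (-33/8)² = 1089/64 ≈ 17.016)
S(v, Y) = -3*Y (S(v, Y) = -3*(Y + 0*(1 + 5)) = -3*(Y + 0*6) = -3*(Y + 0) = -3*Y)
(-103 + S(q, -19))*263 = (-103 - 3*(-19))*263 = (-103 + 57)*263 = -46*263 = -12098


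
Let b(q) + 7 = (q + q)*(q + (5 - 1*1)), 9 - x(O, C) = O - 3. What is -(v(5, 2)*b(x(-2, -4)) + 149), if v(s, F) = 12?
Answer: -6113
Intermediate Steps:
x(O, C) = 12 - O (x(O, C) = 9 - (O - 3) = 9 - (-3 + O) = 9 + (3 - O) = 12 - O)
b(q) = -7 + 2*q*(4 + q) (b(q) = -7 + (q + q)*(q + (5 - 1*1)) = -7 + (2*q)*(q + (5 - 1)) = -7 + (2*q)*(q + 4) = -7 + (2*q)*(4 + q) = -7 + 2*q*(4 + q))
-(v(5, 2)*b(x(-2, -4)) + 149) = -(12*(-7 + 2*(12 - 1*(-2))**2 + 8*(12 - 1*(-2))) + 149) = -(12*(-7 + 2*(12 + 2)**2 + 8*(12 + 2)) + 149) = -(12*(-7 + 2*14**2 + 8*14) + 149) = -(12*(-7 + 2*196 + 112) + 149) = -(12*(-7 + 392 + 112) + 149) = -(12*497 + 149) = -(5964 + 149) = -1*6113 = -6113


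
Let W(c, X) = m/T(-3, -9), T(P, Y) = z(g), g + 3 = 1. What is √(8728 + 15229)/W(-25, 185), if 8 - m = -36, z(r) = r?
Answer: -√23957/22 ≈ -7.0355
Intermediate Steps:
g = -2 (g = -3 + 1 = -2)
T(P, Y) = -2
m = 44 (m = 8 - 1*(-36) = 8 + 36 = 44)
W(c, X) = -22 (W(c, X) = 44/(-2) = 44*(-½) = -22)
√(8728 + 15229)/W(-25, 185) = √(8728 + 15229)/(-22) = √23957*(-1/22) = -√23957/22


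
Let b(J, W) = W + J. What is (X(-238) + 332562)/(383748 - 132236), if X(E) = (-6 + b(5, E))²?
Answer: 389683/251512 ≈ 1.5494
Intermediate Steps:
b(J, W) = J + W
X(E) = (-1 + E)² (X(E) = (-6 + (5 + E))² = (-1 + E)²)
(X(-238) + 332562)/(383748 - 132236) = ((-1 - 238)² + 332562)/(383748 - 132236) = ((-239)² + 332562)/251512 = (57121 + 332562)*(1/251512) = 389683*(1/251512) = 389683/251512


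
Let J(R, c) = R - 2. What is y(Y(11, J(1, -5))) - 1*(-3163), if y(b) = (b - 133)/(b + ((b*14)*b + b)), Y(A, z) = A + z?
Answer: 4491337/1420 ≈ 3162.9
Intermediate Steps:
J(R, c) = -2 + R
y(b) = (-133 + b)/(2*b + 14*b**2) (y(b) = (-133 + b)/(b + ((14*b)*b + b)) = (-133 + b)/(b + (14*b**2 + b)) = (-133 + b)/(b + (b + 14*b**2)) = (-133 + b)/(2*b + 14*b**2))
y(Y(11, J(1, -5))) - 1*(-3163) = (-133 + (11 + (-2 + 1)))/(2*(11 + (-2 + 1))*(1 + 7*(11 + (-2 + 1)))) - 1*(-3163) = (-133 + (11 - 1))/(2*(11 - 1)*(1 + 7*(11 - 1))) + 3163 = (1/2)*(-133 + 10)/(10*(1 + 7*10)) + 3163 = (1/2)*(1/10)*(-123)/(1 + 70) + 3163 = (1/2)*(1/10)*(-123)/71 + 3163 = (1/2)*(1/10)*(1/71)*(-123) + 3163 = -123/1420 + 3163 = 4491337/1420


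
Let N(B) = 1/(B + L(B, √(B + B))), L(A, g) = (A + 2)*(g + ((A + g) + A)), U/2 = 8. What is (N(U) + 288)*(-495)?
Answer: -2753137035/19312 + 4455*√2/19312 ≈ -1.4256e+5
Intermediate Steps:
U = 16 (U = 2*8 = 16)
L(A, g) = (2 + A)*(2*A + 2*g) (L(A, g) = (2 + A)*(g + (g + 2*A)) = (2 + A)*(2*A + 2*g))
N(B) = 1/(2*B² + 5*B + 2*√2*B^(3/2) + 4*√2*√B) (N(B) = 1/(B + (2*B² + 4*B + 4*√(B + B) + 2*B*√(B + B))) = 1/(B + (2*B² + 4*B + 4*√(2*B) + 2*B*√(2*B))) = 1/(B + (2*B² + 4*B + 4*(√2*√B) + 2*B*(√2*√B))) = 1/(B + (2*B² + 4*B + 4*√2*√B + 2*√2*B^(3/2))) = 1/(B + (2*B² + 4*B + 2*√2*B^(3/2) + 4*√2*√B)) = 1/(2*B² + 5*B + 2*√2*B^(3/2) + 4*√2*√B))
(N(U) + 288)*(-495) = (1/(2*16² + 5*16 + 2*√2*16^(3/2) + 4*√2*√16) + 288)*(-495) = (1/(2*256 + 80 + 2*√2*64 + 4*√2*4) + 288)*(-495) = (1/(512 + 80 + 128*√2 + 16*√2) + 288)*(-495) = (1/(592 + 144*√2) + 288)*(-495) = (288 + 1/(592 + 144*√2))*(-495) = -142560 - 495/(592 + 144*√2)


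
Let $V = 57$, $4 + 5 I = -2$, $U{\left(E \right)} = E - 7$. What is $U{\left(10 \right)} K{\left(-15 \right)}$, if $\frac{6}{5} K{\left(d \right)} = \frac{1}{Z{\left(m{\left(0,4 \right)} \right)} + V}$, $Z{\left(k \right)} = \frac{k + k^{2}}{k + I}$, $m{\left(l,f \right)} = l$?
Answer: $\frac{5}{114} \approx 0.04386$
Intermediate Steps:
$U{\left(E \right)} = -7 + E$
$I = - \frac{6}{5}$ ($I = - \frac{4}{5} + \frac{1}{5} \left(-2\right) = - \frac{4}{5} - \frac{2}{5} = - \frac{6}{5} \approx -1.2$)
$Z{\left(k \right)} = \frac{k + k^{2}}{- \frac{6}{5} + k}$ ($Z{\left(k \right)} = \frac{k + k^{2}}{k - \frac{6}{5}} = \frac{k + k^{2}}{- \frac{6}{5} + k}$)
$K{\left(d \right)} = \frac{5}{342}$ ($K{\left(d \right)} = \frac{5}{6 \left(5 \cdot 0 \frac{1}{-6 + 5 \cdot 0} \left(1 + 0\right) + 57\right)} = \frac{5}{6 \left(5 \cdot 0 \frac{1}{-6 + 0} \cdot 1 + 57\right)} = \frac{5}{6 \left(5 \cdot 0 \frac{1}{-6} \cdot 1 + 57\right)} = \frac{5}{6 \left(5 \cdot 0 \left(- \frac{1}{6}\right) 1 + 57\right)} = \frac{5}{6 \left(0 + 57\right)} = \frac{5}{6 \cdot 57} = \frac{5}{6} \cdot \frac{1}{57} = \frac{5}{342}$)
$U{\left(10 \right)} K{\left(-15 \right)} = \left(-7 + 10\right) \frac{5}{342} = 3 \cdot \frac{5}{342} = \frac{5}{114}$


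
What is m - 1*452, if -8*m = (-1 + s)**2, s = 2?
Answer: -3617/8 ≈ -452.13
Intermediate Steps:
m = -1/8 (m = -(-1 + 2)**2/8 = -1/8*1**2 = -1/8*1 = -1/8 ≈ -0.12500)
m - 1*452 = -1/8 - 1*452 = -1/8 - 452 = -3617/8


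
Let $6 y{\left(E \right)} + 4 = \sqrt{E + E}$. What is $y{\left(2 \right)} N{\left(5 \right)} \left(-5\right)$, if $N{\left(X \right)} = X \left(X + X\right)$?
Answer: $\frac{250}{3} \approx 83.333$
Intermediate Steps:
$N{\left(X \right)} = 2 X^{2}$ ($N{\left(X \right)} = X 2 X = 2 X^{2}$)
$y{\left(E \right)} = - \frac{2}{3} + \frac{\sqrt{2} \sqrt{E}}{6}$ ($y{\left(E \right)} = - \frac{2}{3} + \frac{\sqrt{E + E}}{6} = - \frac{2}{3} + \frac{\sqrt{2 E}}{6} = - \frac{2}{3} + \frac{\sqrt{2} \sqrt{E}}{6}$)
$y{\left(2 \right)} N{\left(5 \right)} \left(-5\right) = \left(- \frac{2}{3} + \frac{\sqrt{2} \sqrt{2}}{6}\right) 2 \cdot 5^{2} \left(-5\right) = \left(- \frac{2}{3} + \frac{1}{3}\right) 2 \cdot 25 \left(-5\right) = \left(- \frac{1}{3}\right) 50 \left(-5\right) = \left(- \frac{50}{3}\right) \left(-5\right) = \frac{250}{3}$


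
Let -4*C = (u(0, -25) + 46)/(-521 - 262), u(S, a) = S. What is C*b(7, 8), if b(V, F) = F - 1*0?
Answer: 92/783 ≈ 0.11750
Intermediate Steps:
b(V, F) = F (b(V, F) = F + 0 = F)
C = 23/1566 (C = -(0 + 46)/(4*(-521 - 262)) = -23/(2*(-783)) = -23*(-1)/(2*783) = -¼*(-46/783) = 23/1566 ≈ 0.014687)
C*b(7, 8) = (23/1566)*8 = 92/783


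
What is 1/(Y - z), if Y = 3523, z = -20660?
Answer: 1/24183 ≈ 4.1351e-5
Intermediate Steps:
1/(Y - z) = 1/(3523 - 1*(-20660)) = 1/(3523 + 20660) = 1/24183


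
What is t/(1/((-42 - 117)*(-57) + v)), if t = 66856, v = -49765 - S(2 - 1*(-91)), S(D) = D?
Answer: -2727390520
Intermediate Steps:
v = -49858 (v = -49765 - (2 - 1*(-91)) = -49765 - (2 + 91) = -49765 - 1*93 = -49765 - 93 = -49858)
t/(1/((-42 - 117)*(-57) + v)) = 66856/(1/((-42 - 117)*(-57) - 49858)) = 66856/(1/(-159*(-57) - 49858)) = 66856/(1/(9063 - 49858)) = 66856/(1/(-40795)) = 66856/(-1/40795) = 66856*(-40795) = -2727390520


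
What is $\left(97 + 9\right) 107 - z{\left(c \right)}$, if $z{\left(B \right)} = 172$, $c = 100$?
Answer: $11170$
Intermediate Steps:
$\left(97 + 9\right) 107 - z{\left(c \right)} = \left(97 + 9\right) 107 - 172 = 106 \cdot 107 - 172 = 11342 - 172 = 11170$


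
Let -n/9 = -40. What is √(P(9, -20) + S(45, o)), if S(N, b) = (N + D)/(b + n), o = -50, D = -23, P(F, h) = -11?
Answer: 11*I*√2170/155 ≈ 3.3059*I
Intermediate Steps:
n = 360 (n = -9*(-40) = 360)
S(N, b) = (-23 + N)/(360 + b) (S(N, b) = (N - 23)/(b + 360) = (-23 + N)/(360 + b))
√(P(9, -20) + S(45, o)) = √(-11 + (-23 + 45)/(360 - 50)) = √(-11 + 22/310) = √(-11 + (1/310)*22) = √(-11 + 11/155) = √(-1694/155) = 11*I*√2170/155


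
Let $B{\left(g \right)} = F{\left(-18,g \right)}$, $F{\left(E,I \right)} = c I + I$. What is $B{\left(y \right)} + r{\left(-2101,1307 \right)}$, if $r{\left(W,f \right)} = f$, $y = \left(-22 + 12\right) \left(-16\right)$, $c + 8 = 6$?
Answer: $1147$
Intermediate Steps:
$c = -2$ ($c = -8 + 6 = -2$)
$y = 160$ ($y = \left(-10\right) \left(-16\right) = 160$)
$F{\left(E,I \right)} = - I$ ($F{\left(E,I \right)} = - 2 I + I = - I$)
$B{\left(g \right)} = - g$
$B{\left(y \right)} + r{\left(-2101,1307 \right)} = \left(-1\right) 160 + 1307 = -160 + 1307 = 1147$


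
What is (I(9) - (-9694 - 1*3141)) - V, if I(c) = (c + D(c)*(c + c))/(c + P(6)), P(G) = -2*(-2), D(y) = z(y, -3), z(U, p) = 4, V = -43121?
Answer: 727509/13 ≈ 55962.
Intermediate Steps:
D(y) = 4
P(G) = 4
I(c) = 9*c/(4 + c) (I(c) = (c + 4*(c + c))/(c + 4) = (c + 4*(2*c))/(4 + c) = (c + 8*c)/(4 + c) = (9*c)/(4 + c) = 9*c/(4 + c))
(I(9) - (-9694 - 1*3141)) - V = (9*9/(4 + 9) - (-9694 - 1*3141)) - 1*(-43121) = (9*9/13 - (-9694 - 3141)) + 43121 = (9*9*(1/13) - 1*(-12835)) + 43121 = (81/13 + 12835) + 43121 = 166936/13 + 43121 = 727509/13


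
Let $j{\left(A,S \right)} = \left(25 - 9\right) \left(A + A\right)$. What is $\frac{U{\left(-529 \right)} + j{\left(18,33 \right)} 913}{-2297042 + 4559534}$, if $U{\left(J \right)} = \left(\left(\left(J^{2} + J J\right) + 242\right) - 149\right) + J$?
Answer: $\frac{542567}{1131246} \approx 0.47962$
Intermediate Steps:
$j{\left(A,S \right)} = 32 A$ ($j{\left(A,S \right)} = 16 \cdot 2 A = 32 A$)
$U{\left(J \right)} = 93 + J + 2 J^{2}$ ($U{\left(J \right)} = \left(\left(\left(J^{2} + J^{2}\right) + 242\right) - 149\right) + J = \left(\left(2 J^{2} + 242\right) - 149\right) + J = \left(\left(242 + 2 J^{2}\right) - 149\right) + J = \left(93 + 2 J^{2}\right) + J = 93 + J + 2 J^{2}$)
$\frac{U{\left(-529 \right)} + j{\left(18,33 \right)} 913}{-2297042 + 4559534} = \frac{\left(93 - 529 + 2 \left(-529\right)^{2}\right) + 32 \cdot 18 \cdot 913}{-2297042 + 4559534} = \frac{\left(93 - 529 + 2 \cdot 279841\right) + 576 \cdot 913}{2262492} = \left(\left(93 - 529 + 559682\right) + 525888\right) \frac{1}{2262492} = \left(559246 + 525888\right) \frac{1}{2262492} = 1085134 \cdot \frac{1}{2262492} = \frac{542567}{1131246}$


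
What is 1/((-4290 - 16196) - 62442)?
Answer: -1/82928 ≈ -1.2059e-5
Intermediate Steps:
1/((-4290 - 16196) - 62442) = 1/(-20486 - 62442) = 1/(-82928) = -1/82928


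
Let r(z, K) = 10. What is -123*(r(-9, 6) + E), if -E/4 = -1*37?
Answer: -19434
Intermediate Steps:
E = 148 (E = -(-4)*37 = -4*(-37) = 148)
-123*(r(-9, 6) + E) = -123*(10 + 148) = -123*158 = -19434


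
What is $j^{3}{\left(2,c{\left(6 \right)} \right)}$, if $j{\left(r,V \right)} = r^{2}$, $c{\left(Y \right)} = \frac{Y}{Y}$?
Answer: $64$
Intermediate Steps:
$c{\left(Y \right)} = 1$
$j^{3}{\left(2,c{\left(6 \right)} \right)} = \left(2^{2}\right)^{3} = 4^{3} = 64$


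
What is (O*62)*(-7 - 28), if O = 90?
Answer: -195300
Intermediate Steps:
(O*62)*(-7 - 28) = (90*62)*(-7 - 28) = 5580*(-35) = -195300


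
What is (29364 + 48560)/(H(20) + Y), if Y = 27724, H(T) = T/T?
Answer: 77924/27725 ≈ 2.8106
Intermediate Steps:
H(T) = 1
(29364 + 48560)/(H(20) + Y) = (29364 + 48560)/(1 + 27724) = 77924/27725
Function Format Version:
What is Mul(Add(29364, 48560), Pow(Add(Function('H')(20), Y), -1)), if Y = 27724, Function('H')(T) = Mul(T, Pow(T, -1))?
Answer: Rational(77924, 27725) ≈ 2.8106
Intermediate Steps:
Function('H')(T) = 1
Mul(Add(29364, 48560), Pow(Add(Function('H')(20), Y), -1)) = Mul(Add(29364, 48560), Pow(Add(1, 27724), -1)) = Mul(77924, Pow(27725, -1)) = Mul(77924, Rational(1, 27725)) = Rational(77924, 27725)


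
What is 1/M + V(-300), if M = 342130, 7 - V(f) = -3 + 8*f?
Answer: 824533301/342130 ≈ 2410.0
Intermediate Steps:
V(f) = 10 - 8*f (V(f) = 7 - (-3 + 8*f) = 7 + (3 - 8*f) = 10 - 8*f)
1/M + V(-300) = 1/342130 + (10 - 8*(-300)) = 1/342130 + (10 + 2400) = 1/342130 + 2410 = 824533301/342130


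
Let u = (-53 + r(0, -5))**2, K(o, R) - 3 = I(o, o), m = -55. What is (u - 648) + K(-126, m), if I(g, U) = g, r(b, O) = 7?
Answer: 1345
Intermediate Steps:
K(o, R) = 3 + o
u = 2116 (u = (-53 + 7)**2 = (-46)**2 = 2116)
(u - 648) + K(-126, m) = (2116 - 648) + (3 - 126) = 1468 - 123 = 1345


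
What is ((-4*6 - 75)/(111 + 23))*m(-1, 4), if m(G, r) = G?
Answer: 99/134 ≈ 0.73881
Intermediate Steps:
((-4*6 - 75)/(111 + 23))*m(-1, 4) = ((-4*6 - 75)/(111 + 23))*(-1) = ((-24 - 75)/134)*(-1) = -99*1/134*(-1) = -99/134*(-1) = 99/134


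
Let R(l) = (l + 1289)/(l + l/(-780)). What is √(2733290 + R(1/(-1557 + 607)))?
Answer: √914611973510/779 ≈ 1227.7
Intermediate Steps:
R(l) = 780*(1289 + l)/(779*l) (R(l) = (1289 + l)/(l + l*(-1/780)) = (1289 + l)/(l - l/780) = (1289 + l)/((779*l/780)) = (1289 + l)*(780/(779*l)) = 780*(1289 + l)/(779*l))
√(2733290 + R(1/(-1557 + 607))) = √(2733290 + 780*(1289 + 1/(-1557 + 607))/(779*(1/(-1557 + 607)))) = √(2733290 + 780*(1289 + 1/(-950))/(779*(1/(-950)))) = √(2733290 + 780*(1289 - 1/950)/(779*(-1/950))) = √(2733290 + (780/779)*(-950)*(1224549/950)) = √(2733290 - 955148220/779) = √(1174084690/779) = √914611973510/779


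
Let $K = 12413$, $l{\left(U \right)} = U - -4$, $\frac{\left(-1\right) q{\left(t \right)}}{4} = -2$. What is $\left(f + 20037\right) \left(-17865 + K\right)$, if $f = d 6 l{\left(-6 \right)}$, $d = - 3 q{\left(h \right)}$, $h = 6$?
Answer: $-110811900$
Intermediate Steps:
$q{\left(t \right)} = 8$ ($q{\left(t \right)} = \left(-4\right) \left(-2\right) = 8$)
$d = -24$ ($d = \left(-3\right) 8 = -24$)
$l{\left(U \right)} = 4 + U$ ($l{\left(U \right)} = U + 4 = 4 + U$)
$f = 288$ ($f = \left(-24\right) 6 \left(4 - 6\right) = \left(-144\right) \left(-2\right) = 288$)
$\left(f + 20037\right) \left(-17865 + K\right) = \left(288 + 20037\right) \left(-17865 + 12413\right) = 20325 \left(-5452\right) = -110811900$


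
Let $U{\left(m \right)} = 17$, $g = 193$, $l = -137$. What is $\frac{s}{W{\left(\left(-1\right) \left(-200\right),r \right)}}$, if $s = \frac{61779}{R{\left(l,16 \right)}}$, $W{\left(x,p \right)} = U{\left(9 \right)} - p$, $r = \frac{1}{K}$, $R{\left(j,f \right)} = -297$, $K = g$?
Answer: $- \frac{3974449}{324720} \approx -12.24$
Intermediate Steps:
$K = 193$
$r = \frac{1}{193} \approx 0.0051813$
$W{\left(x,p \right)} = 17 - p$
$s = - \frac{20593}{99}$ ($s = \frac{61779}{-297} = 61779 \left(- \frac{1}{297}\right) = - \frac{20593}{99} \approx -208.01$)
$\frac{s}{W{\left(\left(-1\right) \left(-200\right),r \right)}} = - \frac{20593}{99 \left(17 - \frac{1}{193}\right)} = - \frac{20593}{99 \cdot \frac{3280}{193}} = \left(- \frac{20593}{99}\right) \frac{193}{3280} = - \frac{3974449}{324720}$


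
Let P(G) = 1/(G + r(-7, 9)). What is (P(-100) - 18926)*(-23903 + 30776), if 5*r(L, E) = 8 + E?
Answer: -20942633533/161 ≈ -1.3008e+8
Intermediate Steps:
r(L, E) = 8/5 + E/5 (r(L, E) = (8 + E)/5 = 8/5 + E/5)
P(G) = 1/(17/5 + G) (P(G) = 1/(G + (8/5 + (⅕)*9)) = 1/(G + (8/5 + 9/5)) = 1/(G + 17/5) = 1/(17/5 + G))
(P(-100) - 18926)*(-23903 + 30776) = (5/(17 + 5*(-100)) - 18926)*(-23903 + 30776) = (5/(17 - 500) - 18926)*6873 = (5/(-483) - 18926)*6873 = (5*(-1/483) - 18926)*6873 = (-5/483 - 18926)*6873 = -9141263/483*6873 = -20942633533/161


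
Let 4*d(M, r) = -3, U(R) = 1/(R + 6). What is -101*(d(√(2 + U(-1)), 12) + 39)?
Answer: -15453/4 ≈ -3863.3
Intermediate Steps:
U(R) = 1/(6 + R)
d(M, r) = -¾ (d(M, r) = (¼)*(-3) = -¾)
-101*(d(√(2 + U(-1)), 12) + 39) = -101*(-¾ + 39) = -101*153/4 = -15453/4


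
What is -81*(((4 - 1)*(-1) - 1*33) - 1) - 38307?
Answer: -35310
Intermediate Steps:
-81*(((4 - 1)*(-1) - 1*33) - 1) - 38307 = -81*((3*(-1) - 33) - 1) - 38307 = -81*((-3 - 33) - 1) - 38307 = -81*(-36 - 1) - 38307 = -81*(-37) - 38307 = 2997 - 38307 = -35310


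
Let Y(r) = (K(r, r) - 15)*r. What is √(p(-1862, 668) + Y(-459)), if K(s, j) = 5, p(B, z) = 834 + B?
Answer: √3562 ≈ 59.682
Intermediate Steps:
Y(r) = -10*r (Y(r) = (5 - 15)*r = -10*r)
√(p(-1862, 668) + Y(-459)) = √((834 - 1862) - 10*(-459)) = √(-1028 + 4590) = √3562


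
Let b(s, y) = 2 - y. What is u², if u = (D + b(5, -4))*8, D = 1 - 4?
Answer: 576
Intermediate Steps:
D = -3
u = 24 (u = (-3 + (2 - 1*(-4)))*8 = (-3 + (2 + 4))*8 = (-3 + 6)*8 = 3*8 = 24)
u² = 24² = 576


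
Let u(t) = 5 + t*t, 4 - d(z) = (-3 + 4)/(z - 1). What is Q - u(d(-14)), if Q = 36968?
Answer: 8312954/225 ≈ 36946.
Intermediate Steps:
d(z) = 4 - 1/(-1 + z) (d(z) = 4 - (-3 + 4)/(z - 1) = 4 - 1/(-1 + z))
u(t) = 5 + t**2
Q - u(d(-14)) = 36968 - (5 + ((-5 + 4*(-14))/(-1 - 14))**2) = 36968 - (5 + ((-5 - 56)/(-15))**2) = 36968 - (5 + (-1/15*(-61))**2) = 36968 - (5 + (61/15)**2) = 36968 - (5 + 3721/225) = 36968 - 1*4846/225 = 36968 - 4846/225 = 8312954/225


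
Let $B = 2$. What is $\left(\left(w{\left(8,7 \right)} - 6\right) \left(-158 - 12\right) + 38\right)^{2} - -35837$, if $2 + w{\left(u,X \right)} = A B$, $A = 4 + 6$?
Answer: $4043841$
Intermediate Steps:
$A = 10$
$w{\left(u,X \right)} = 18$ ($w{\left(u,X \right)} = -2 + 10 \cdot 2 = -2 + 20 = 18$)
$\left(\left(w{\left(8,7 \right)} - 6\right) \left(-158 - 12\right) + 38\right)^{2} - -35837 = \left(\left(18 - 6\right) \left(-158 - 12\right) + 38\right)^{2} - -35837 = \left(12 \left(-170\right) + 38\right)^{2} + 35837 = \left(-2040 + 38\right)^{2} + 35837 = \left(-2002\right)^{2} + 35837 = 4008004 + 35837 = 4043841$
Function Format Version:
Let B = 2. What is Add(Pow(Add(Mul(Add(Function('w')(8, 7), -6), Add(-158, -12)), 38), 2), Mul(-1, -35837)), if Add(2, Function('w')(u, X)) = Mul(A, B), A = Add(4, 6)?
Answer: 4043841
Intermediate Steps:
A = 10
Function('w')(u, X) = 18 (Function('w')(u, X) = Add(-2, Mul(10, 2)) = Add(-2, 20) = 18)
Add(Pow(Add(Mul(Add(Function('w')(8, 7), -6), Add(-158, -12)), 38), 2), Mul(-1, -35837)) = Add(Pow(Add(Mul(Add(18, -6), Add(-158, -12)), 38), 2), Mul(-1, -35837)) = Add(Pow(Add(Mul(12, -170), 38), 2), 35837) = Add(Pow(Add(-2040, 38), 2), 35837) = Add(Pow(-2002, 2), 35837) = Add(4008004, 35837) = 4043841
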